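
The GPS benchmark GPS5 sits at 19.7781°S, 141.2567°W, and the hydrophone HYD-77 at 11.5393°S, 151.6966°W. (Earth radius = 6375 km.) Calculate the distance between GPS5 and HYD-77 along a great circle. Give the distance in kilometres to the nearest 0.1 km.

Δφ = 8.2388°,  Δλ = -10.4399°
a = sin²(Δφ/2) + cos φ₁ cos φ₂ sin²(Δλ/2) = 0.012792
c = 2·arcsin(√a) = 0.226687 rad = 12.9882°
d = R·c = 6375 × 0.226687 = 1445.1 km

1445.1 km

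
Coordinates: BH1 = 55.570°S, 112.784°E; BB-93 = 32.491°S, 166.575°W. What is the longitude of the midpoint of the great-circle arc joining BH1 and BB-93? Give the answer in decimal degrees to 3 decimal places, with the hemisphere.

Bx = cos φ₂ cos Δλ = 0.137166,  By = cos φ₂ sin Δλ = 0.832248
φₘ = atan2(sin φ₁ + sin φ₂, √((cos φ₁ + Bx)² + By²)) = -51.35158°
λₘ = λ₁ + atan2(By, cos φ₁ + Bx) = 162.61370°

162.614°E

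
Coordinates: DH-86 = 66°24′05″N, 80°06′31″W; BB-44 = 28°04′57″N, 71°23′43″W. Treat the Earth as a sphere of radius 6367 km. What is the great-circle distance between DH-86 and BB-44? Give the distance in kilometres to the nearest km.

4300 km

DH-86: φ = +66.40139°, λ = -80.10861°
BB-44: φ = +28.08250°, λ = -71.39528°
Δφ = -38.3189°,  Δλ = 8.7133°
a = sin²(Δφ/2) + cos φ₁ cos φ₂ sin²(Δλ/2) = 0.109752
c = 2·arcsin(√a) = 0.675338 rad = 38.6940°
d = R·c = 6367 × 0.675338 = 4299.9 km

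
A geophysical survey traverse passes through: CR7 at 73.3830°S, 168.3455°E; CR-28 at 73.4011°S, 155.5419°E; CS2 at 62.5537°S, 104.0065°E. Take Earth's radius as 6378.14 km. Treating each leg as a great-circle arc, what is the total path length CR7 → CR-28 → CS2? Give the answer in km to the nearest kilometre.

CR7→CR-28: c = 0.063750 rad, d = 406.61 km
CR-28→CS2: c = 0.369897 rad, d = 2359.25 km
Total = 406.61 + 2359.25 = 2765.86 km

2766 km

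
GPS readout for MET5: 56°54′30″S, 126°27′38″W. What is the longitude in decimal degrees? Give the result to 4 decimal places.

126.4606°W

126° + 27′/60 + 38″/3600 = 126 + 0.45000 + 0.01056 = 126.4606°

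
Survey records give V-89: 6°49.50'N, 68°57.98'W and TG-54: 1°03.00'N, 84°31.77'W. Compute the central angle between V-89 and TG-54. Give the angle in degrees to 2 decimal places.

16.56°

V-89: φ = +6.82500°, λ = -68.96633°
TG-54: φ = +1.05000°, λ = -84.52950°
Δφ = -5.7750°,  Δλ = -15.5632°
a = sin²(Δφ/2) + cos φ₁ cos φ₂ sin²(Δλ/2) = 0.020737
c = 2·arcsin(√a) = 0.289012 rad = 16.5592°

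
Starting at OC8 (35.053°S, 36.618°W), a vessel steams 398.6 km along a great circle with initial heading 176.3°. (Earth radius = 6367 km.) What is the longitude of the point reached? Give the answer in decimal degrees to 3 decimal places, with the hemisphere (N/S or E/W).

36.322°W

δ = d/R = 398.6/6367 = 0.062604 rad
φ₂ = arcsin(sin φ₁ cos δ + cos φ₁ sin δ cos θ)
   = arcsin(-0.57433·0.99804 + 0.81862·0.06256·-0.99792) = -38.63212°
λ₂ = λ₁ + atan2(sin θ sin δ cos φ₁, cos δ − sin φ₁ sin φ₂) = -36.32188°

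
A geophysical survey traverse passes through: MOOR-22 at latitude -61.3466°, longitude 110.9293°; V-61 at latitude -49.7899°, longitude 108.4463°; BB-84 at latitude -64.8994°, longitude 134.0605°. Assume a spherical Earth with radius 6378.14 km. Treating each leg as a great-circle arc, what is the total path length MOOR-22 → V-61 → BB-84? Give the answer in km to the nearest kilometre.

3544 km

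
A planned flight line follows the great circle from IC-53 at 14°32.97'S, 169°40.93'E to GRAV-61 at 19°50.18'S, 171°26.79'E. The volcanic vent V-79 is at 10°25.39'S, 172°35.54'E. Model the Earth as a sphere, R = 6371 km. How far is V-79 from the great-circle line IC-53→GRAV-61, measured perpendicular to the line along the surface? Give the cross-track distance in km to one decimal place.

IC-53: φ = -14.54950°, λ = +169.68217°
GRAV-61: φ = -19.83633°, λ = +171.44650°
V-79: φ = -10.42317°, λ = +172.59233°
δ₁₃ = central angle IC-53→V-79 = 0.087433 rad  (haversine)
θ₁₃ = bearing IC-53→V-79 = 34.877°,  θ₁₂ = bearing IC-53→GRAV-61 = 162.571°
dₓₜ = R·arcsin(sin δ₁₃ · sin(θ₁₃ − θ₁₂)) = 6371·arcsin(0.08732·sin(-127.694°)) = -440.567 km
|dₓₜ| = 440.567 km

440.6 km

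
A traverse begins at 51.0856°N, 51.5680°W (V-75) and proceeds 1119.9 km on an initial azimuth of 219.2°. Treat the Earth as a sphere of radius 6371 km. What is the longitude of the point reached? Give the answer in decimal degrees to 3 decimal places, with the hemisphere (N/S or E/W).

δ = d/R = 1119.9/6371 = 0.175781 rad
φ₂ = arcsin(sin φ₁ cos δ + cos φ₁ sin δ cos θ)
   = arcsin(0.77809·0.98459 + 0.62816·0.17488·-0.77494) = 42.91927°
λ₂ = λ₁ + atan2(sin θ sin δ cos φ₁, cos δ − sin φ₁ sin φ₂) = -60.24877°

60.249°W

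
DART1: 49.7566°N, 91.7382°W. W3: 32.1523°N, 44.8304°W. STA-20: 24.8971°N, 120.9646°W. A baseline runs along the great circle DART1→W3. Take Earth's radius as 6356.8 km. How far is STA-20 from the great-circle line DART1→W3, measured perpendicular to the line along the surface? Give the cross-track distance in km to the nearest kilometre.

2597 km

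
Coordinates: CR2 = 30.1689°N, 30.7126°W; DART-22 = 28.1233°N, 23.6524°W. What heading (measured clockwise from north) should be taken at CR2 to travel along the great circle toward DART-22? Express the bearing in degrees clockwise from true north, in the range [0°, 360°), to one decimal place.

106.6°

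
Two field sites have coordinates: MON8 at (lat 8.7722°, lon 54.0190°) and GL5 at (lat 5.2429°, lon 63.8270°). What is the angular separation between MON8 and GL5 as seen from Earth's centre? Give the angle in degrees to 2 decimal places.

10.35°

Δφ = -3.5293°,  Δλ = 9.8080°
a = sin²(Δφ/2) + cos φ₁ cos φ₂ sin²(Δλ/2) = 0.008141
c = 2·arcsin(√a) = 0.180695 rad = 10.3531°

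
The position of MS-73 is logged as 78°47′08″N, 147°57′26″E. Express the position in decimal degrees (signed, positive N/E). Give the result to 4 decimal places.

+78.7856°, +147.9572°

lat: 78.7856° N → +78.7856°
lon: 147.9572° E → +147.9572°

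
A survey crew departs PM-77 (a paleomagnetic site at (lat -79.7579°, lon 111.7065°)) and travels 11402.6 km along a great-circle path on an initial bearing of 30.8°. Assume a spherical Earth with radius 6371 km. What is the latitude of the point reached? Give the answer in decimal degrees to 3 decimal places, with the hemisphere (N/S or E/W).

21.275°N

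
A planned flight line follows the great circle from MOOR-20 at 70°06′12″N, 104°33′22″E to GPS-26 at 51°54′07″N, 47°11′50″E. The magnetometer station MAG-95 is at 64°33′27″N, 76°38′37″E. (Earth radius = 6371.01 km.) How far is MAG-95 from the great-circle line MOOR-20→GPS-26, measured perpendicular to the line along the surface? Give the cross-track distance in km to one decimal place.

MOOR-20: φ = +70.10333°, λ = +104.55611°
GPS-26: φ = +51.90194°, λ = +47.19722°
MAG-95: φ = +64.55750°, λ = +76.64361°
δ₁₃ = central angle MOOR-20→MAG-95 = 0.208656 rad  (haversine)
θ₁₃ = bearing MOOR-20→MAG-95 = 256.133°,  θ₁₂ = bearing MOOR-20→GPS-26 = 265.037°
dₓₜ = R·arcsin(sin δ₁₃ · sin(θ₁₃ − θ₁₂)) = 6371.01·arcsin(0.20715·sin(-8.905°)) = -204.314 km
|dₓₜ| = 204.314 km

204.3 km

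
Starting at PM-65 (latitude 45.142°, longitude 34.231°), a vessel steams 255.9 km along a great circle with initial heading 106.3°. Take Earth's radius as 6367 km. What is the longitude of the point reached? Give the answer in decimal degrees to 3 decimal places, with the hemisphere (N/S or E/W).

δ = d/R = 255.9/6367 = 0.040192 rad
φ₂ = arcsin(sin φ₁ cos δ + cos φ₁ sin δ cos θ)
   = arcsin(0.70886·0.99919 + 0.70535·0.04018·-0.28067) = 44.45349°
λ₂ = λ₁ + atan2(sin θ sin δ cos φ₁, cos δ − sin φ₁ sin φ₂) = 37.32805°

37.328°E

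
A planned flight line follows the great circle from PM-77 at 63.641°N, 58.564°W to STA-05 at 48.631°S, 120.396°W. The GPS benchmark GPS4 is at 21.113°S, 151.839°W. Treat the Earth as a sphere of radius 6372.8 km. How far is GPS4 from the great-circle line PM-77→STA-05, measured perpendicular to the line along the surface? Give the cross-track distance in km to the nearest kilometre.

δ₁₃ = central angle PM-77→GPS4 = 1.924548 rad  (haversine)
θ₁₃ = bearing PM-77→GPS4 = 263.132°,  θ₁₂ = bearing PM-77→STA-05 = 223.557°
dₓₜ = R·arcsin(sin δ₁₃ · sin(θ₁₃ − θ₁₂)) = 6372.8·arcsin(0.93808·sin(39.575°)) = 4082.152 km
|dₓₜ| = 4082.152 km

4082 km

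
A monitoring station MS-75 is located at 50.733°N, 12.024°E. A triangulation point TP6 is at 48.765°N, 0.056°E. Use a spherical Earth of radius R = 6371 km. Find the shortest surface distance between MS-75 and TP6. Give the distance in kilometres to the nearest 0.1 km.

Δφ = -1.9680°,  Δλ = -11.9680°
a = sin²(Δφ/2) + cos φ₁ cos φ₂ sin²(Δλ/2) = 0.004829
c = 2·arcsin(√a) = 0.139096 rad = 7.9696°
d = R·c = 6371 × 0.139096 = 886.2 km

886.2 km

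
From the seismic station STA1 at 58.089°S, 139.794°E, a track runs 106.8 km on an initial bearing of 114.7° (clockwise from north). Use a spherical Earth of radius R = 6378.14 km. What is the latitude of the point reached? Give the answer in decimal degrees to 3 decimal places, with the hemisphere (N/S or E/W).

δ = d/R = 106.8/6378.14 = 0.016745 rad
φ₂ = arcsin(sin φ₁ cos δ + cos φ₁ sin δ cos θ)
   = arcsin(-0.84887·0.99986 + 0.52860·0.01674·-0.41787) = -58.47912°
λ₂ = λ₁ + atan2(sin θ sin δ cos φ₁, cos δ − sin φ₁ sin φ₂) = 141.46135°

58.479°S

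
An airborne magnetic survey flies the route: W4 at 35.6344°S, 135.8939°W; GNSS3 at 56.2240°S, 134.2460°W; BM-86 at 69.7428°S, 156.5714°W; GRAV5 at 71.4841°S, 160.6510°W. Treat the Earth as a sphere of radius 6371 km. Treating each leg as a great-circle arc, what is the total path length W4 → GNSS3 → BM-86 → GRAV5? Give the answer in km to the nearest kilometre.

4394 km

W4→GNSS3: c = 0.359887 rad, d = 2292.84 km
GNSS3→BM-86: c = 0.291323 rad, d = 1856.02 km
BM-86→GRAV5: c = 0.038483 rad, d = 245.18 km
Total = 2292.84 + 1856.02 + 245.18 = 4394.04 km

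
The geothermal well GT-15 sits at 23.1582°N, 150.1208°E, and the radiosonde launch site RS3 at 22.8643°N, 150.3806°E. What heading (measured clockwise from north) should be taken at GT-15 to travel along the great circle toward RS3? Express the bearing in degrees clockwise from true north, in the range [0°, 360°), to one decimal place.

140.8°

Δλ = 0.2598°
y = sin Δλ · cos φ₂ = 0.004178
x = cos φ₁ sin φ₂ − sin φ₁ cos φ₂ cos Δλ = -0.005126
θ = atan2(y, x) = 140.8161° → 140.8161° (mod 360°)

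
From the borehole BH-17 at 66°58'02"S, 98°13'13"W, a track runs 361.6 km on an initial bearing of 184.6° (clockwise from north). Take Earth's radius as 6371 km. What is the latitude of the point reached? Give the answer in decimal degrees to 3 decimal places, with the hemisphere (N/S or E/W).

70.207°S

BH-17: φ = -66.96722°, λ = -98.22028°
δ = d/R = 361.6/6371 = 0.056757 rad
φ₂ = arcsin(sin φ₁ cos δ + cos φ₁ sin δ cos θ)
   = arcsin(-0.92028·0.99839 + 0.39126·0.05673·-0.99678) = -70.20707°
λ₂ = λ₁ + atan2(sin θ sin δ cos φ₁, cos δ − sin φ₁ sin φ₂) = -98.99008°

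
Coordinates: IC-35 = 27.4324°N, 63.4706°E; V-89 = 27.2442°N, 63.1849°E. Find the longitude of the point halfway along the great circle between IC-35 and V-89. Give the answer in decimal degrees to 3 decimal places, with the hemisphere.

63.328°E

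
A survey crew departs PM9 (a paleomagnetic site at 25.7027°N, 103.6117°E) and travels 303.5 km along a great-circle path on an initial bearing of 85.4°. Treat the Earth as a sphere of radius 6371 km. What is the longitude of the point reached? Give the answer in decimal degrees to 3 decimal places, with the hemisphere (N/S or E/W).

δ = d/R = 303.5/6371 = 0.047638 rad
φ₂ = arcsin(sin φ₁ cos δ + cos φ₁ sin δ cos θ)
   = arcsin(0.43370·0.99887 + 0.90106·0.04762·0.08020) = 25.89038°
λ₂ = λ₁ + atan2(sin θ sin δ cos φ₁, cos δ − sin φ₁ sin φ₂) = 106.63614°

106.636°E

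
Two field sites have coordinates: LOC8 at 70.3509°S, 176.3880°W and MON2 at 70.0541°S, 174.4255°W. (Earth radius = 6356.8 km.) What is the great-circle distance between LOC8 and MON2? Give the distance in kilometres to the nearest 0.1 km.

Δφ = 0.2968°,  Δλ = 1.9625°
a = sin²(Δφ/2) + cos φ₁ cos φ₂ sin²(Δλ/2) = 0.000040
c = 2·arcsin(√a) = 0.012704 rad = 0.7279°
d = R·c = 6356.8 × 0.012704 = 80.8 km

80.8 km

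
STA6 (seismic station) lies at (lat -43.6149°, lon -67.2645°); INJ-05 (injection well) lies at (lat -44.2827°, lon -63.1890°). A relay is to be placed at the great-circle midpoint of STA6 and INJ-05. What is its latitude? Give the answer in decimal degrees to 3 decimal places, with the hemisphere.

43.967°S

Bx = cos φ₂ cos Δλ = 0.714093,  By = cos φ₂ sin Δλ = 0.050880
φₘ = atan2(sin φ₁ + sin φ₂, √((cos φ₁ + Bx)² + By²)) = -43.96691°
λₘ = λ₁ + atan2(By, cos φ₁ + Bx) = -65.23820°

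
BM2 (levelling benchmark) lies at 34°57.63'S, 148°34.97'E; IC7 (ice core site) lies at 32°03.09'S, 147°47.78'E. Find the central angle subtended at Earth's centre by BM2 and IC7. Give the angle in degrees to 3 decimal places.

2.982°

BM2: φ = -34.96050°, λ = +148.58283°
IC7: φ = -32.05150°, λ = +147.79633°
Δφ = 2.9090°,  Δλ = -0.7865°
a = sin²(Δφ/2) + cos φ₁ cos φ₂ sin²(Δλ/2) = 0.000677
c = 2·arcsin(√a) = 0.052045 rad = 2.9820°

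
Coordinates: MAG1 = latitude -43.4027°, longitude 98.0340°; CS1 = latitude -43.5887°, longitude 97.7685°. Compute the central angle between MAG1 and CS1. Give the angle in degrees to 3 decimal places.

0.268°

Δφ = -0.1860°,  Δλ = -0.2655°
a = sin²(Δφ/2) + cos φ₁ cos φ₂ sin²(Δλ/2) = 0.000005
c = 2·arcsin(√a) = 0.004673 rad = 0.2678°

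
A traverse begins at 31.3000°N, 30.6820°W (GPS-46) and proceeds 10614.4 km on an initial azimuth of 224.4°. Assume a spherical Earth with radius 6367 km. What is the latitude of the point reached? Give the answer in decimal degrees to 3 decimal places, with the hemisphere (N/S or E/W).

δ = d/R = 10614.4/6367 = 1.667096 rad
φ₂ = arcsin(sin φ₁ cos δ + cos φ₁ sin δ cos θ)
   = arcsin(0.51952·-0.09615 + 0.85446·0.99537·-0.71447) = -41.11794°
λ₂ = λ₁ + atan2(sin θ sin δ cos φ₁, cos δ − sin φ₁ sin φ₂) = -98.26363°

41.118°S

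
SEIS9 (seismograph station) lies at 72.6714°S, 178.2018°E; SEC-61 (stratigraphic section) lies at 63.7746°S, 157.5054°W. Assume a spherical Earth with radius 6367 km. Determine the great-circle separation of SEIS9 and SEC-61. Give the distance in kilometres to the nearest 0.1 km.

Δφ = 8.8968°,  Δλ = 24.2928°
a = sin²(Δφ/2) + cos φ₁ cos φ₂ sin²(Δλ/2) = 0.011843
c = 2·arcsin(√a) = 0.218083 rad = 12.4952°
d = R·c = 6367 × 0.218083 = 1388.5 km

1388.5 km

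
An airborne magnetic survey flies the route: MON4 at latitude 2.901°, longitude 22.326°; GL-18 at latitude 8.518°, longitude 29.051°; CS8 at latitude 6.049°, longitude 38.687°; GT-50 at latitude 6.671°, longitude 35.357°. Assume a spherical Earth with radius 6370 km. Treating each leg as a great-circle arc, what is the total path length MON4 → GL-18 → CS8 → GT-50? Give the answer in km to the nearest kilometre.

2443 km

MON4→GL-18: c = 0.152446 rad, d = 971.08 km
GL-18→CS8: c = 0.172282 rad, d = 1097.44 km
CS8→GT-50: c = 0.058773 rad, d = 374.38 km
Total = 971.08 + 1097.44 + 374.38 = 2442.90 km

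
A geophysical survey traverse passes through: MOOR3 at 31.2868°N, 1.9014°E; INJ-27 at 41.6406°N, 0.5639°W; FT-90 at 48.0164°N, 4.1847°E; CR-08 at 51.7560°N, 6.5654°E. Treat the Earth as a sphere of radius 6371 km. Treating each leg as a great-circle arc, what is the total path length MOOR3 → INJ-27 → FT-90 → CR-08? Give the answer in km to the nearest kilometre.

2423 km

MOOR3→INJ-27: c = 0.183968 rad, d = 1172.06 km
INJ-27→FT-90: c = 0.125789 rad, d = 801.40 km
FT-90→CR-08: c = 0.070536 rad, d = 449.38 km
Total = 1172.06 + 801.40 + 449.38 = 2422.84 km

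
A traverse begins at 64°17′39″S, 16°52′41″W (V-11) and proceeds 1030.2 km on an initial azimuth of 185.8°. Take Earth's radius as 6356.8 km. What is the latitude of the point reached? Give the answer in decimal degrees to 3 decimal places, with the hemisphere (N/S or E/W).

V-11: φ = -64.29417°, λ = -16.87806°
δ = d/R = 1030.2/6356.8 = 0.162063 rad
φ₂ = arcsin(sin φ₁ cos δ + cos φ₁ sin δ cos θ)
   = arcsin(-0.90103·0.98690 + 0.43375·0.16135·-0.99488) = -73.50721°
λ₂ = λ₁ + atan2(sin θ sin δ cos φ₁, cos δ − sin φ₁ sin φ₂) = -20.17072°

73.507°S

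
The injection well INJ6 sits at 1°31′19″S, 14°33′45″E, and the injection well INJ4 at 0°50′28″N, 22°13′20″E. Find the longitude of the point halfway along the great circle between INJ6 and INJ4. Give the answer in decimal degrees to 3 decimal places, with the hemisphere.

18.393°E

INJ6: φ = -1.52194°, λ = +14.56250°
INJ4: φ = +0.84111°, λ = +22.22222°
Bx = cos φ₂ cos Δλ = 0.990970,  By = cos φ₂ sin Δλ = 0.133275
φₘ = atan2(sin φ₁ + sin φ₂, √((cos φ₁ + Bx)² + By²)) = -0.34118°
λₘ = λ₁ + atan2(By, cos φ₁ + Bx) = 18.39283°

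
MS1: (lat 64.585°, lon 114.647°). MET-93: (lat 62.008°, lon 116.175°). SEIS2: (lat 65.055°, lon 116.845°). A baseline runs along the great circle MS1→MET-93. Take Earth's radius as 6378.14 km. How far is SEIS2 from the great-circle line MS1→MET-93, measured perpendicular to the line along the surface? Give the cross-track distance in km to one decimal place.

δ₁₃ = central angle MS1→SEIS2 = 0.018266 rad  (haversine)
θ₁₃ = bearing MS1→SEIS2 = 62.325°,  θ₁₂ = bearing MS1→MET-93 = 164.395°
dₓₜ = R·arcsin(sin δ₁₃ · sin(θ₁₃ − θ₁₂)) = 6378.14·arcsin(0.01826·sin(-102.070°)) = -113.926 km
|dₓₜ| = 113.926 km

113.9 km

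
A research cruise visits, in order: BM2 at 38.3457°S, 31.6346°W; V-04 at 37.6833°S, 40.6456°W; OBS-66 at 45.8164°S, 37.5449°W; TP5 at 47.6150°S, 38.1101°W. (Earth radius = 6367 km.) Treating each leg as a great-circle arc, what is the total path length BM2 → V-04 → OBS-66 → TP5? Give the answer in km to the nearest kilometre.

BM2→V-04: c = 0.124395 rad, d = 792.02 km
V-04→OBS-66: c = 0.147548 rad, d = 939.44 km
OBS-66→TP5: c = 0.032112 rad, d = 204.45 km
Total = 792.02 + 939.44 + 204.45 = 1935.91 km

1936 km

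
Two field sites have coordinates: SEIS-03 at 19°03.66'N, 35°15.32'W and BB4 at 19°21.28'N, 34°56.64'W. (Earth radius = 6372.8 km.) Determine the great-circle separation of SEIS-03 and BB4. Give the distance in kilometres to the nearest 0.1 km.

SEIS-03: φ = +19.06100°, λ = -35.25533°
BB4: φ = +19.35467°, λ = -34.94400°
Δφ = 0.2937°,  Δλ = 0.3113°
a = sin²(Δφ/2) + cos φ₁ cos φ₂ sin²(Δλ/2) = 0.000013
c = 2·arcsin(√a) = 0.007253 rad = 0.4155°
d = R·c = 6372.8 × 0.007253 = 46.2 km

46.2 km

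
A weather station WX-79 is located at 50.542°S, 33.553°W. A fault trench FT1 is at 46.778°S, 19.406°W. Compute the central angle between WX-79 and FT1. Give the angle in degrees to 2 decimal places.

Δφ = 3.7640°,  Δλ = 14.1470°
a = sin²(Δφ/2) + cos φ₁ cos φ₂ sin²(Δλ/2) = 0.007678
c = 2·arcsin(√a) = 0.175476 rad = 10.0540°

10.05°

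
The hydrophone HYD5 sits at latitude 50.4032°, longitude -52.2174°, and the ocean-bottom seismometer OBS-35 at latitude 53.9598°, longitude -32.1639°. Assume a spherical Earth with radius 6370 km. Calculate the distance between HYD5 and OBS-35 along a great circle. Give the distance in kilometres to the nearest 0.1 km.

Δφ = 3.5566°,  Δλ = 20.0535°
a = sin²(Δφ/2) + cos φ₁ cos φ₂ sin²(Δλ/2) = 0.012331
c = 2·arcsin(√a) = 0.222547 rad = 12.7510°
d = R·c = 6370 × 0.222547 = 1417.6 km

1417.6 km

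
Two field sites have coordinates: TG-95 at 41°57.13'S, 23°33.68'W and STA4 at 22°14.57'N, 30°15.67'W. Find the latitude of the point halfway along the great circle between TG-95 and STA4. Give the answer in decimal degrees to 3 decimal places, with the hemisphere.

9.871°S

TG-95: φ = -41.95217°, λ = -23.56133°
STA4: φ = +22.24283°, λ = -30.26117°
Bx = cos φ₂ cos Δλ = 0.919267,  By = cos φ₂ sin Δλ = -0.107986
φₘ = atan2(sin φ₁ + sin φ₂, √((cos φ₁ + Bx)² + By²)) = -9.87101°
λₘ = λ₁ + atan2(By, cos φ₁ + Bx) = -27.27667°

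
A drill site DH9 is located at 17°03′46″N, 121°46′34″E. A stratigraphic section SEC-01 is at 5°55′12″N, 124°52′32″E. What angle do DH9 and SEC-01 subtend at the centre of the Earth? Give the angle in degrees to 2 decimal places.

DH9: φ = +17.06278°, λ = +121.77611°
SEC-01: φ = +5.92000°, λ = +124.87556°
Δφ = -11.1428°,  Δλ = 3.0994°
a = sin²(Δφ/2) + cos φ₁ cos φ₂ sin²(Δλ/2) = 0.010121
c = 2·arcsin(√a) = 0.201549 rad = 11.5479°

11.55°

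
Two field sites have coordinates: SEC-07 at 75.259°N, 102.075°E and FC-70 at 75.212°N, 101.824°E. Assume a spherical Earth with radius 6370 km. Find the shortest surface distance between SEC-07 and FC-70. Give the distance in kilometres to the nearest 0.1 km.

Δφ = -0.0470°,  Δλ = -0.2510°
a = sin²(Δφ/2) + cos φ₁ cos φ₂ sin²(Δλ/2) = 0.000000
c = 2·arcsin(√a) = 0.001385 rad = 0.0794°
d = R·c = 6370 × 0.001385 = 8.8 km

8.8 km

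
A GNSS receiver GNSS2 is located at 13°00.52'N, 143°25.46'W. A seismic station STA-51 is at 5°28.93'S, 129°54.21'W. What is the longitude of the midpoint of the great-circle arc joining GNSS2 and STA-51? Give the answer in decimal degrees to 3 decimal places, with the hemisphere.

GNSS2: φ = +13.00867°, λ = -143.42433°
STA-51: φ = -5.48217°, λ = -129.90350°
Bx = cos φ₂ cos Δλ = 0.967838,  By = cos φ₂ sin Δλ = 0.232730
φₘ = atan2(sin φ₁ + sin φ₂, √((cos φ₁ + Bx)² + By²)) = 3.78952°
λₘ = λ₁ + atan2(By, cos φ₁ + Bx) = -136.59120°

136.591°W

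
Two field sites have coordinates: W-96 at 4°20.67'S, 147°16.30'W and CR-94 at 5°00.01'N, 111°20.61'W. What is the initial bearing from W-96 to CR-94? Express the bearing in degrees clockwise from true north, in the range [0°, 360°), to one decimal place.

W-96: φ = -4.34450°, λ = -147.27167°
CR-94: φ = +5.00017°, λ = -111.34350°
Δλ = 35.9282°
y = sin Δλ · cos φ₂ = 0.584538
x = cos φ₁ sin φ₂ − sin φ₁ cos φ₂ cos Δλ = 0.148016
θ = atan2(y, x) = 75.7903° → 75.7903° (mod 360°)

75.8°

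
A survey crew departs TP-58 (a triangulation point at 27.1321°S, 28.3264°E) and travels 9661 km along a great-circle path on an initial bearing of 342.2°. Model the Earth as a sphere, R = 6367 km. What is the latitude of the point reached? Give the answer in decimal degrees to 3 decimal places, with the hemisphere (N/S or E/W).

δ = d/R = 9661/6367 = 1.517355 rad
φ₂ = arcsin(sin φ₁ cos δ + cos φ₁ sin δ cos θ)
   = arcsin(-0.45604·0.05342 + 0.88996·0.99857·0.95213) = 55.26388°
λ₂ = λ₁ + atan2(sin θ sin δ cos φ₁, cos δ − sin φ₁ sin φ₂) = -4.06717°

55.264°N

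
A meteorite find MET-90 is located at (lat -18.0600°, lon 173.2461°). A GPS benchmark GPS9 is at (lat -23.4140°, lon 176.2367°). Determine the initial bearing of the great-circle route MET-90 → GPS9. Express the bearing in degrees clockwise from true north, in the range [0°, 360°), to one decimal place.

152.9°

Δλ = 2.9906°
y = sin Δλ · cos φ₂ = 0.047876
x = cos φ₁ sin φ₂ − sin φ₁ cos φ₂ cos Δλ = -0.093696
θ = atan2(y, x) = 152.9343° → 152.9343° (mod 360°)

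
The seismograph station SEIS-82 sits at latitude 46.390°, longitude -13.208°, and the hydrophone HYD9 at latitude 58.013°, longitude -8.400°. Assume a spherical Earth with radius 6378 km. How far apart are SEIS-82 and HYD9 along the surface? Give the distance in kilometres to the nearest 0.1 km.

1333.9 km

Δφ = 11.6230°,  Δλ = 4.8080°
a = sin²(Δφ/2) + cos φ₁ cos φ₂ sin²(Δλ/2) = 0.010896
c = 2·arcsin(√a) = 0.209145 rad = 11.9831°
d = R·c = 6378 × 0.209145 = 1333.9 km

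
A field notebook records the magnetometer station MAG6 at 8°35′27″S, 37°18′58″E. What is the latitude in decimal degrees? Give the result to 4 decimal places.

8.5908°S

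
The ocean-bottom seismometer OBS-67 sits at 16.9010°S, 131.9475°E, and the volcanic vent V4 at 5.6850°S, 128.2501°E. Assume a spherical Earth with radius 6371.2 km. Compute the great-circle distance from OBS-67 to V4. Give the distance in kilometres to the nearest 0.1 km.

1310.5 km

Δφ = 11.2160°,  Δλ = -3.6974°
a = sin²(Δφ/2) + cos φ₁ cos φ₂ sin²(Δλ/2) = 0.010540
c = 2·arcsin(√a) = 0.205696 rad = 11.7855°
d = R·c = 6371.2 × 0.205696 = 1310.5 km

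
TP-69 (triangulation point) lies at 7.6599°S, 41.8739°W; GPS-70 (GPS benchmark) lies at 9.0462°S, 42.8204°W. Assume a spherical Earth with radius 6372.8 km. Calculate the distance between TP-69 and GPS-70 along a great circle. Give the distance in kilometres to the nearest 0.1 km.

186.1 km

Δφ = -1.3863°,  Δλ = -0.9465°
a = sin²(Δφ/2) + cos φ₁ cos φ₂ sin²(Δλ/2) = 0.000213
c = 2·arcsin(√a) = 0.029198 rad = 1.6729°
d = R·c = 6372.8 × 0.029198 = 186.1 km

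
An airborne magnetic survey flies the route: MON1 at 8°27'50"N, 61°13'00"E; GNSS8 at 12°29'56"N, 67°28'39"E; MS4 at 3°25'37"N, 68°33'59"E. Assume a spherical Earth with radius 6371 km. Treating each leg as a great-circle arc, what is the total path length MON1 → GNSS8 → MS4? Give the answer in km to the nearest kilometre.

1834 km

MON1: φ = +8.46389°, λ = +61.21667°
GNSS8: φ = +12.49889°, λ = +67.47750°
MS4: φ = +3.42694°, λ = +68.56639°
MON1→GNSS8: c = 0.128449 rad, d = 818.35 km
GNSS8→MS4: c = 0.159448 rad, d = 1015.84 km
Total = 818.35 + 1015.84 = 1834.19 km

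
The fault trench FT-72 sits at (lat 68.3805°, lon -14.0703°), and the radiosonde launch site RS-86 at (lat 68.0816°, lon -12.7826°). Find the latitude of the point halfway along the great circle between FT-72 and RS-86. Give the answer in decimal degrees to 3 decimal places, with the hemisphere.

68.232°N

Bx = cos φ₂ cos Δλ = 0.373191,  By = cos φ₂ sin Δλ = 0.008389
φₘ = atan2(sin φ₁ + sin φ₂, √((cos φ₁ + Bx)² + By²)) = 68.23230°
λₘ = λ₁ + atan2(By, cos φ₁ + Bx) = -13.42224°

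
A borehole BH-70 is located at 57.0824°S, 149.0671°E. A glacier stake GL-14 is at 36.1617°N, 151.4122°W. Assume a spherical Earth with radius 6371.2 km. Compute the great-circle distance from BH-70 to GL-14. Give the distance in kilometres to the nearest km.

11768 km

Δφ = 93.2441°,  Δλ = 59.5207°
a = sin²(Δφ/2) + cos φ₁ cos φ₂ sin²(Δλ/2) = 0.636395
c = 2·arcsin(√a) = 1.847089 rad = 105.8304°
d = R·c = 6371.2 × 1.847089 = 11768.2 km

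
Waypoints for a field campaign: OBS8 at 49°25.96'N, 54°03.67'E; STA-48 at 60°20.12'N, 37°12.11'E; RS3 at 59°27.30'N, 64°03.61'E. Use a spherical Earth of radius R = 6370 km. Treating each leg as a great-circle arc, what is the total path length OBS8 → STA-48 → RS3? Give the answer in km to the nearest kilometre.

3103 km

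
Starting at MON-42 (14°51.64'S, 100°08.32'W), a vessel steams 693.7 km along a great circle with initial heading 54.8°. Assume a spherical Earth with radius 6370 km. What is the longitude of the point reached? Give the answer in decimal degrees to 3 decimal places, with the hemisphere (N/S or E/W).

94.944°W

MON-42: φ = -14.86067°, λ = -100.13867°
δ = d/R = 693.7/6370 = 0.108901 rad
φ₂ = arcsin(sin φ₁ cos δ + cos φ₁ sin δ cos θ)
   = arcsin(-0.25647·0.99408 + 0.96655·0.10869·0.57643) = -11.20941°
λ₂ = λ₁ + atan2(sin θ sin δ cos φ₁, cos δ − sin φ₁ sin φ₂) = -94.94403°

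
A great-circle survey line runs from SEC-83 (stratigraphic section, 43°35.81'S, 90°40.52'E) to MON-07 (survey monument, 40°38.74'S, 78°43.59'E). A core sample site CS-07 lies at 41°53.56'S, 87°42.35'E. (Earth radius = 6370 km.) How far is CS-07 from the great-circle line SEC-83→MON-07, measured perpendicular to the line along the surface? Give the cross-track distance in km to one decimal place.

118.5 km

SEC-83: φ = -43.59683°, λ = +90.67533°
MON-07: φ = -40.64567°, λ = +78.72650°
CS-07: φ = -41.89267°, λ = +87.70583°
δ₁₃ = central angle SEC-83→CS-07 = 0.048299 rad  (haversine)
θ₁₃ = bearing SEC-83→CS-07 = 306.991°,  θ₁₂ = bearing SEC-83→MON-07 = 284.336°
dₓₜ = R·arcsin(sin δ₁₃ · sin(θ₁₃ − θ₁₂)) = 6370·arcsin(0.04828·sin(22.654°)) = 118.465 km
|dₓₜ| = 118.465 km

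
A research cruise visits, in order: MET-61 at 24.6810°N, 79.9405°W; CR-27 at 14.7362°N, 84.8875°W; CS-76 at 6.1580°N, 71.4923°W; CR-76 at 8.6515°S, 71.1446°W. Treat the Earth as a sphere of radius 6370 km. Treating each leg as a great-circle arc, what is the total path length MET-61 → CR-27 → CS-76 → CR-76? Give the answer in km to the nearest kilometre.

MET-61→CR-27: c = 0.191598 rad, d = 1220.48 km
CR-27→CS-76: c = 0.274152 rad, d = 1746.35 km
CS-76→CR-76: c = 0.258545 rad, d = 1646.93 km
Total = 1220.48 + 1746.35 + 1646.93 = 4613.76 km

4614 km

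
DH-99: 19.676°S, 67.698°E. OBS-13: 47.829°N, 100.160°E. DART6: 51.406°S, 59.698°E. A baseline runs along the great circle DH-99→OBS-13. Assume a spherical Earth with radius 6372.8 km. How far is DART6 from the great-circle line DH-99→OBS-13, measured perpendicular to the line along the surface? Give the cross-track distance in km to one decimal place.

δ₁₃ = central angle DH-99→DART6 = 0.564568 rad  (haversine)
θ₁₃ = bearing DH-99→DART6 = 189.338°,  θ₁₂ = bearing DH-99→OBS-13 = 22.073°
dₓₜ = R·arcsin(sin δ₁₃ · sin(θ₁₃ − θ₁₂)) = 6372.8·arcsin(0.53505·sin(167.265°)) = 753.434 km
|dₓₜ| = 753.434 km

753.4 km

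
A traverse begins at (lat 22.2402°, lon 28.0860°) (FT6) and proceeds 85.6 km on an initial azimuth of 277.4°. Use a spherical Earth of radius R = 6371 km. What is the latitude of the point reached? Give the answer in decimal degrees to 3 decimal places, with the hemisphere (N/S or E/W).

δ = d/R = 85.6/6371 = 0.013436 rad
φ₂ = arcsin(sin φ₁ cos δ + cos φ₁ sin δ cos θ)
   = arcsin(0.37849·0.99991 + 0.92561·0.01344·0.12880) = 22.33727°
λ₂ = λ₁ + atan2(sin θ sin δ cos φ₁, cos δ − sin φ₁ sin φ₂) = 27.26066°

22.337°N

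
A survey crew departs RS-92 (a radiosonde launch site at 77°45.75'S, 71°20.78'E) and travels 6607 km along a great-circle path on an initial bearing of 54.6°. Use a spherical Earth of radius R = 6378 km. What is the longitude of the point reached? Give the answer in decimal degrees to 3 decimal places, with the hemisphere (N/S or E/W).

RS-92: φ = -77.76250°, λ = +71.34633°
δ = d/R = 6607/6378 = 1.035905 rad
φ₂ = arcsin(sin φ₁ cos δ + cos φ₁ sin δ cos θ)
   = arcsin(-0.97728·0.50975 + 0.21196·0.86032·0.57928) = -23.11192°
λ₂ = λ₁ + atan2(sin θ sin δ cos φ₁, cos δ − sin φ₁ sin φ₂) = 121.02875°

121.029°E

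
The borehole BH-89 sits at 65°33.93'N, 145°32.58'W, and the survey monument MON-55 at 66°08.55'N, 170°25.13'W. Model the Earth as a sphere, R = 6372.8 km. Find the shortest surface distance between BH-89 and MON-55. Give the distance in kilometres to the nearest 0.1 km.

BH-89: φ = +65.56550°, λ = -145.54300°
MON-55: φ = +66.14250°, λ = -170.41883°
Δφ = 0.5770°,  Δλ = -24.8758°
a = sin²(Δφ/2) + cos φ₁ cos φ₂ sin²(Δλ/2) = 0.007787
c = 2·arcsin(√a) = 0.176713 rad = 10.1249°
d = R·c = 6372.8 × 0.176713 = 1126.2 km

1126.2 km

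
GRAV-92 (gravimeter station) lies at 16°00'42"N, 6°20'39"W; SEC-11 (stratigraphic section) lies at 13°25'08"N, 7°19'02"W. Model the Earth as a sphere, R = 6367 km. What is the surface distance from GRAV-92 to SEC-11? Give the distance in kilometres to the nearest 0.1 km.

306.5 km

GRAV-92: φ = +16.01167°, λ = -6.34417°
SEC-11: φ = +13.41889°, λ = -7.31722°
Δφ = -2.5928°,  Δλ = -0.9731°
a = sin²(Δφ/2) + cos φ₁ cos φ₂ sin²(Δλ/2) = 0.000579
c = 2·arcsin(√a) = 0.048141 rad = 2.7583°
d = R·c = 6367 × 0.048141 = 306.5 km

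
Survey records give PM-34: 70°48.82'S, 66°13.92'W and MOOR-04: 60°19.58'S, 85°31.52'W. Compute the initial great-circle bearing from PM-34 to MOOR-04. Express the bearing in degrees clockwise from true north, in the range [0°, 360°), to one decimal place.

313.6°

PM-34: φ = -70.81367°, λ = -66.23200°
MOOR-04: φ = -60.32633°, λ = -85.52533°
Δλ = -19.2933°
y = sin Δλ · cos φ₂ = -0.163570
x = cos φ₁ sin φ₂ − sin φ₁ cos φ₂ cos Δλ = 0.155760
θ = atan2(y, x) = -46.4011° → 313.5989° (mod 360°)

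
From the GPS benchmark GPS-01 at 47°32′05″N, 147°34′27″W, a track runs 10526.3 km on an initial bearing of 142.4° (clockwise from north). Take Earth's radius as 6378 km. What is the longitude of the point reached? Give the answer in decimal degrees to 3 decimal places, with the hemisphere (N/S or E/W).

GPS-01: φ = +47.53472°, λ = -147.57417°
δ = d/R = 10526.3/6378 = 1.650408 rad
φ₂ = arcsin(sin φ₁ cos δ + cos φ₁ sin δ cos θ)
   = arcsin(0.73769·-0.07953 + 0.67514·0.99683·-0.79229) = -36.29060°
λ₂ = λ₁ + atan2(sin θ sin δ cos φ₁, cos δ − sin φ₁ sin φ₂) = -98.58526°

98.585°W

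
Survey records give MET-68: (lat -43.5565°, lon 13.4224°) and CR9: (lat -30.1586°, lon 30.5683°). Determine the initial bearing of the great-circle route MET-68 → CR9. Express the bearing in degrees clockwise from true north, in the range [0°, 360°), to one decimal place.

Δλ = 17.1459°
y = sin Δλ · cos φ₂ = 0.254900
x = cos φ₁ sin φ₂ − sin φ₁ cos φ₂ cos Δλ = 0.205233
θ = atan2(y, x) = 51.1607° → 51.1607° (mod 360°)

51.2°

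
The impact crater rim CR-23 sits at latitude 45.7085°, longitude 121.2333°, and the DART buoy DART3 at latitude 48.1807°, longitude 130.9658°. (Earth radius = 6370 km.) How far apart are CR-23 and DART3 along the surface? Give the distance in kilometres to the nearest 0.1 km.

Δφ = 2.4722°,  Δλ = 9.7325°
a = sin²(Δφ/2) + cos φ₁ cos φ₂ sin²(Δλ/2) = 0.003816
c = 2·arcsin(√a) = 0.123627 rad = 7.0833°
d = R·c = 6370 × 0.123627 = 787.5 km

787.5 km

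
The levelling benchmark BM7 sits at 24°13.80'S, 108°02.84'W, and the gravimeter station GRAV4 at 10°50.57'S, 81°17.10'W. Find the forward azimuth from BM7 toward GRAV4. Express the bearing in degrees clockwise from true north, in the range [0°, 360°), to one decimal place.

66.9°

BM7: φ = -24.23000°, λ = -108.04733°
GRAV4: φ = -10.84283°, λ = -81.28500°
Δλ = 26.7623°
y = sin Δλ · cos φ₂ = 0.442252
x = cos φ₁ sin φ₂ − sin φ₁ cos φ₂ cos Δλ = 0.188354
θ = atan2(y, x) = 66.9310° → 66.9310° (mod 360°)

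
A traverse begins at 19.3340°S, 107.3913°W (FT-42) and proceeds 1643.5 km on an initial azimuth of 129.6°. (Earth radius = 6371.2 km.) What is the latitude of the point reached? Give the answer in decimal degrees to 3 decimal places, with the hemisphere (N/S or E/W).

28.266°S

δ = d/R = 1643.5/6371.2 = 0.257958 rad
φ₂ = arcsin(sin φ₁ cos δ + cos φ₁ sin δ cos θ)
   = arcsin(-0.33107·0.96691 + 0.94360·0.25511·-0.63742) = -28.26567°
λ₂ = λ₁ + atan2(sin θ sin δ cos φ₁, cos δ − sin φ₁ sin φ₂) = -94.49579°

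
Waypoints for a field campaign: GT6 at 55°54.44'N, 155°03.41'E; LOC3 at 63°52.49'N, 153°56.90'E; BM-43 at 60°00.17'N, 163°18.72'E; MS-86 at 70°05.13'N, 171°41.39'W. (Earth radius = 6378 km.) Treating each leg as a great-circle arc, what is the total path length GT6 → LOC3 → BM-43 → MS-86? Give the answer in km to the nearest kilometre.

3143 km

GT6: φ = +55.90733°, λ = +155.05683°
LOC3: φ = +63.87483°, λ = +153.94833°
BM-43: φ = +60.00283°, λ = +163.31200°
MS-86: φ = +70.08550°, λ = -171.68983°
GT6→LOC3: c = 0.139392 rad, d = 889.04 km
LOC3→BM-43: c = 0.102181 rad, d = 651.71 km
BM-43→MS-86: c = 0.251247 rad, d = 1602.45 km
Total = 889.04 + 651.71 + 1602.45 = 3143.20 km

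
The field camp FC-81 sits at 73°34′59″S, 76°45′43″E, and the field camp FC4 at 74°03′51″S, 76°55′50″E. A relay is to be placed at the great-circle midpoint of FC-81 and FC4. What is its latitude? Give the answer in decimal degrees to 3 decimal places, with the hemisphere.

FC-81: φ = -73.58306°, λ = +76.76194°
FC4: φ = -74.06417°, λ = +76.93056°
Bx = cos φ₂ cos Δλ = 0.274559,  By = cos φ₂ sin Δλ = 0.000808
φₘ = atan2(sin φ₁ + sin φ₂, √((cos φ₁ + Bx)² + By²)) = -73.82363°
λₘ = λ₁ + atan2(By, cos φ₁ + Bx) = 76.84503°

73.824°S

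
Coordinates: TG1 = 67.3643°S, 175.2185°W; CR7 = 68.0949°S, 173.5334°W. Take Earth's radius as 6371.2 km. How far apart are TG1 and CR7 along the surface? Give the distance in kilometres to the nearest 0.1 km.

107.9 km

Δφ = -0.7306°,  Δλ = 1.6851°
a = sin²(Δφ/2) + cos φ₁ cos φ₂ sin²(Δλ/2) = 0.000072
c = 2·arcsin(√a) = 0.016935 rad = 0.9703°
d = R·c = 6371.2 × 0.016935 = 107.9 km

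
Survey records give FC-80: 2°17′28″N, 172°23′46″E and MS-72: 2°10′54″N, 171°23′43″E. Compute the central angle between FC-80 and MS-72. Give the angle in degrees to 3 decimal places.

FC-80: φ = +2.29111°, λ = +172.39611°
MS-72: φ = +2.18167°, λ = +171.39528°
Δφ = -0.1094°,  Δλ = -1.0008°
a = sin²(Δφ/2) + cos φ₁ cos φ₂ sin²(Δλ/2) = 0.000077
c = 2·arcsin(√a) = 0.017559 rad = 1.0060°

1.006°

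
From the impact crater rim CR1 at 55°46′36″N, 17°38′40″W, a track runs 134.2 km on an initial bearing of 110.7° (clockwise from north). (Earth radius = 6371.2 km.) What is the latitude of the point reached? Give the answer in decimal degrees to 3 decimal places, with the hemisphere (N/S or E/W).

CR1: φ = +55.77667°, λ = -17.64444°
δ = d/R = 134.2/6371.2 = 0.021064 rad
φ₂ = arcsin(sin φ₁ cos δ + cos φ₁ sin δ cos θ)
   = arcsin(0.82685·0.99978 + 0.56242·0.02106·-0.35347) = 55.33393°
λ₂ = λ₁ + atan2(sin θ sin δ cos φ₁, cos δ − sin φ₁ sin φ₂) = -15.65939°

55.334°N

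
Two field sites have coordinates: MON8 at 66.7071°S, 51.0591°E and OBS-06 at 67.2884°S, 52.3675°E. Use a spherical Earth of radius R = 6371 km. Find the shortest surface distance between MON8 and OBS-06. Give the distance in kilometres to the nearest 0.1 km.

86.1 km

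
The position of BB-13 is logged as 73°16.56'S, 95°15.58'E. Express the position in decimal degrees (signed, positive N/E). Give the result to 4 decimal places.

-73.2760°, +95.2597°

lat: 73.2760° S → -73.2760°
lon: 95.2597° E → +95.2597°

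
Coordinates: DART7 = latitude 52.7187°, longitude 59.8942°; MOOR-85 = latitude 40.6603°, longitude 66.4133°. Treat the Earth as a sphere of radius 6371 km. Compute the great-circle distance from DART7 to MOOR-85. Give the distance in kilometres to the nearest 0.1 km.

1428.6 km

Δφ = -12.0584°,  Δλ = 6.5191°
a = sin²(Δφ/2) + cos φ₁ cos φ₂ sin²(Δλ/2) = 0.012518
c = 2·arcsin(√a) = 0.224237 rad = 12.8478°
d = R·c = 6371 × 0.224237 = 1428.6 km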